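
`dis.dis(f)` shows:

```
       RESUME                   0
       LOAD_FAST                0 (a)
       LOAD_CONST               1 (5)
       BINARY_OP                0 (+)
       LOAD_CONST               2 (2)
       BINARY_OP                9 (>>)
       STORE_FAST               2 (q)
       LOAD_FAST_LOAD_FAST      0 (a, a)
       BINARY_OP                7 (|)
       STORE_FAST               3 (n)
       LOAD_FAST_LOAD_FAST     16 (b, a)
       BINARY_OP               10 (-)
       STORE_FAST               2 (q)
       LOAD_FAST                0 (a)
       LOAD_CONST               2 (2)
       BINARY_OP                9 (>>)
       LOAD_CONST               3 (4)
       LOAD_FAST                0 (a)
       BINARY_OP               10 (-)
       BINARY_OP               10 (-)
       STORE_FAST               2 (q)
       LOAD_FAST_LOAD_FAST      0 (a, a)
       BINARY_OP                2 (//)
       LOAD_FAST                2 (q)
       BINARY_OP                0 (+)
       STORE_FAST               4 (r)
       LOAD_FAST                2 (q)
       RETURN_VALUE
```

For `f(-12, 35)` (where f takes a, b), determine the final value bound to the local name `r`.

-18

LOAD_FAST a → push -12. Stack: [-12]
LOAD_CONST → push 5. Stack: [-12, 5]
BINARY_OP + → -12 + 5 = -7. Stack: [-7]
LOAD_CONST → push 2. Stack: [-7, 2]
BINARY_OP >> → -7 >> 2 = -2. Stack: [-2]
STORE_FAST q → q=-2. Stack: []
LOAD_FAST_LOAD_FAST a,a → push -12,-12. Stack: [-12, -12]
BINARY_OP | → -12 | -12 = -12. Stack: [-12]
STORE_FAST n → n=-12. Stack: []
LOAD_FAST_LOAD_FAST b,a → push 35,-12. Stack: [35, -12]
BINARY_OP - → 35 - -12 = 47. Stack: [47]
STORE_FAST q → q=47. Stack: []
LOAD_FAST a → push -12. Stack: [-12]
LOAD_CONST → push 2. Stack: [-12, 2]
BINARY_OP >> → -12 >> 2 = -3. Stack: [-3]
LOAD_CONST → push 4. Stack: [-3, 4]
LOAD_FAST a → push -12. Stack: [-3, 4, -12]
BINARY_OP - → 4 - -12 = 16. Stack: [-3, 16]
BINARY_OP - → -3 - 16 = -19. Stack: [-19]
STORE_FAST q → q=-19. Stack: []
LOAD_FAST_LOAD_FAST a,a → push -12,-12. Stack: [-12, -12]
BINARY_OP // → -12 // -12 = 1. Stack: [1]
LOAD_FAST q → push -19. Stack: [1, -19]
BINARY_OP + → 1 + -19 = -18. Stack: [-18]
STORE_FAST r → r=-18. Stack: []
LOAD_FAST q → push -19. Stack: [-19]
RETURN_VALUE → return -19.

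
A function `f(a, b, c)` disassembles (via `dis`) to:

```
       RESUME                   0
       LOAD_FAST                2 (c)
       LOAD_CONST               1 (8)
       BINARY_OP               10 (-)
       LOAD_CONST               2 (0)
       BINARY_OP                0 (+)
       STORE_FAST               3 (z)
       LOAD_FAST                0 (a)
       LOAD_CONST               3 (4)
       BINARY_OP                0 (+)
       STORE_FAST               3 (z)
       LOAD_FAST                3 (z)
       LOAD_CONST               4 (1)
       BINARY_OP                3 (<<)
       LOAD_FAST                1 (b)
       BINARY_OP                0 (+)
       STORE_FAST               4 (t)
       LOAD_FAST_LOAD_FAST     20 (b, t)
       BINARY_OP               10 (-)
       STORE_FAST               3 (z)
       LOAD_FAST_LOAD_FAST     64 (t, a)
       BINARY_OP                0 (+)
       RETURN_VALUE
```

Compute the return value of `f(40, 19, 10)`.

147

LOAD_FAST c → push 10. Stack: [10]
LOAD_CONST → push 8. Stack: [10, 8]
BINARY_OP - → 10 - 8 = 2. Stack: [2]
LOAD_CONST → push 0. Stack: [2, 0]
BINARY_OP + → 2 + 0 = 2. Stack: [2]
STORE_FAST z → z=2. Stack: []
LOAD_FAST a → push 40. Stack: [40]
LOAD_CONST → push 4. Stack: [40, 4]
BINARY_OP + → 40 + 4 = 44. Stack: [44]
STORE_FAST z → z=44. Stack: []
LOAD_FAST z → push 44. Stack: [44]
LOAD_CONST → push 1. Stack: [44, 1]
BINARY_OP << → 44 << 1 = 88. Stack: [88]
LOAD_FAST b → push 19. Stack: [88, 19]
BINARY_OP + → 88 + 19 = 107. Stack: [107]
STORE_FAST t → t=107. Stack: []
LOAD_FAST_LOAD_FAST b,t → push 19,107. Stack: [19, 107]
BINARY_OP - → 19 - 107 = -88. Stack: [-88]
STORE_FAST z → z=-88. Stack: []
LOAD_FAST_LOAD_FAST t,a → push 107,40. Stack: [107, 40]
BINARY_OP + → 107 + 40 = 147. Stack: [147]
RETURN_VALUE → return 147.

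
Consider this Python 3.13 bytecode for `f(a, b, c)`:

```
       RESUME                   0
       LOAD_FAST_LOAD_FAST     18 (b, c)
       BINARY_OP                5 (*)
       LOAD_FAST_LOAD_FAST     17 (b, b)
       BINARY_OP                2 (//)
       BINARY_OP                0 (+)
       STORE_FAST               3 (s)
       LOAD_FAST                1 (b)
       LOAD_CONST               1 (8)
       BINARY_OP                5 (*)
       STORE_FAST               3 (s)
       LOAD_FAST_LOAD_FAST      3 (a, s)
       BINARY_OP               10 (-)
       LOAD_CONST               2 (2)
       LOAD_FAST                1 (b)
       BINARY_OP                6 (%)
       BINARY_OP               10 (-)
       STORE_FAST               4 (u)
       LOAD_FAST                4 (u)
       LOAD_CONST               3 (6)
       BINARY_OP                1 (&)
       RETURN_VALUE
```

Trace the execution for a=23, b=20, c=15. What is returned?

4

LOAD_FAST_LOAD_FAST b,c → push 20,15. Stack: [20, 15]
BINARY_OP * → 20 * 15 = 300. Stack: [300]
LOAD_FAST_LOAD_FAST b,b → push 20,20. Stack: [300, 20, 20]
BINARY_OP // → 20 // 20 = 1. Stack: [300, 1]
BINARY_OP + → 300 + 1 = 301. Stack: [301]
STORE_FAST s → s=301. Stack: []
LOAD_FAST b → push 20. Stack: [20]
LOAD_CONST → push 8. Stack: [20, 8]
BINARY_OP * → 20 * 8 = 160. Stack: [160]
STORE_FAST s → s=160. Stack: []
LOAD_FAST_LOAD_FAST a,s → push 23,160. Stack: [23, 160]
BINARY_OP - → 23 - 160 = -137. Stack: [-137]
LOAD_CONST → push 2. Stack: [-137, 2]
LOAD_FAST b → push 20. Stack: [-137, 2, 20]
BINARY_OP % → 2 % 20 = 2. Stack: [-137, 2]
BINARY_OP - → -137 - 2 = -139. Stack: [-139]
STORE_FAST u → u=-139. Stack: []
LOAD_FAST u → push -139. Stack: [-139]
LOAD_CONST → push 6. Stack: [-139, 6]
BINARY_OP & → -139 & 6 = 4. Stack: [4]
RETURN_VALUE → return 4.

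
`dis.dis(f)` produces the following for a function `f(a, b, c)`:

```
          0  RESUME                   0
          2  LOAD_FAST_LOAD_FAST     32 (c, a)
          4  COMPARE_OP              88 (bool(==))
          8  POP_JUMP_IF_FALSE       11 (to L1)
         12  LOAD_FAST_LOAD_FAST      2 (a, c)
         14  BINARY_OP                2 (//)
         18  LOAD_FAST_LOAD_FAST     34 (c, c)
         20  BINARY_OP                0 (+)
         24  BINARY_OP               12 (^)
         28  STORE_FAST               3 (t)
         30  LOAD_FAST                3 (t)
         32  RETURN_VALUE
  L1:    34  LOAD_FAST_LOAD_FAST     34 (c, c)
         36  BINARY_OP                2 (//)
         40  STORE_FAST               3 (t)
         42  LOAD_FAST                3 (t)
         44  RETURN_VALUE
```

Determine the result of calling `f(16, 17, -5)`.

LOAD_FAST_LOAD_FAST c,a → push -5,16. Stack: [-5, 16]
COMPARE_OP bool(==) → -5 vs 16 = False. Stack: [False]
POP_JUMP_IF_FALSE → pop False; jump. Stack: []
LOAD_FAST_LOAD_FAST c,c → push -5,-5. Stack: [-5, -5]
BINARY_OP // → -5 // -5 = 1. Stack: [1]
STORE_FAST t → t=1. Stack: []
LOAD_FAST t → push 1. Stack: [1]
RETURN_VALUE → return 1.

1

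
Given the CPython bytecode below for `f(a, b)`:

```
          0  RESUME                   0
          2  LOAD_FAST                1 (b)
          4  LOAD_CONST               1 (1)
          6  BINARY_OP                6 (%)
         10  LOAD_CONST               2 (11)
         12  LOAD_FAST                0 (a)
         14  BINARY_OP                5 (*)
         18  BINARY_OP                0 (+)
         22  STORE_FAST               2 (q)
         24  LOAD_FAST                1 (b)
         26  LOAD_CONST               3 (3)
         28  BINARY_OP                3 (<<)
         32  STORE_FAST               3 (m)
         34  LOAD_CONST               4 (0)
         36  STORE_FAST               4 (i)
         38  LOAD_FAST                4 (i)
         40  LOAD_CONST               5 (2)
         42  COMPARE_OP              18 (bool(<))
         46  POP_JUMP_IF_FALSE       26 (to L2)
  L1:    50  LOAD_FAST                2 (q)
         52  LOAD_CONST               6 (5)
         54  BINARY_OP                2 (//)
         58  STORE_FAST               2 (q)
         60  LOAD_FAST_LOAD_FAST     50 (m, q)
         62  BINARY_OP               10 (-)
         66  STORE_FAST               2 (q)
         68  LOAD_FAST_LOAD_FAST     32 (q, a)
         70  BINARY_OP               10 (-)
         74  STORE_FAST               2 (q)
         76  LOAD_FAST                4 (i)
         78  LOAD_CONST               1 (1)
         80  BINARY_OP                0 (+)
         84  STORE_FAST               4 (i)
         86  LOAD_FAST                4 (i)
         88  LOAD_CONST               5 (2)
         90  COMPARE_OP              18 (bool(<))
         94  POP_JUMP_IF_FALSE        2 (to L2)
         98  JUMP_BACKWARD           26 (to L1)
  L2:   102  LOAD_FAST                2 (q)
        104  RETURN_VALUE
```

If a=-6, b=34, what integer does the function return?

LOAD_FAST b → push 34. Stack: [34]
LOAD_CONST → push 1. Stack: [34, 1]
BINARY_OP % → 34 % 1 = 0. Stack: [0]
LOAD_CONST → push 11. Stack: [0, 11]
LOAD_FAST a → push -6. Stack: [0, 11, -6]
BINARY_OP * → 11 * -6 = -66. Stack: [0, -66]
BINARY_OP + → 0 + -66 = -66. Stack: [-66]
STORE_FAST q → q=-66. Stack: []
LOAD_FAST b → push 34. Stack: [34]
LOAD_CONST → push 3. Stack: [34, 3]
BINARY_OP << → 34 << 3 = 272. Stack: [272]
STORE_FAST m → m=272. Stack: []
LOAD_CONST → push 0. Stack: [0]
STORE_FAST i → i=0. Stack: []
LOAD_FAST i → push 0. Stack: [0]
LOAD_CONST → push 2. Stack: [0, 2]
COMPARE_OP bool(<) → 0 vs 2 = True. Stack: [True]
POP_JUMP_IF_FALSE → pop True; no jump. Stack: []
LOAD_FAST q → push -66. Stack: [-66]
LOAD_CONST → push 5. Stack: [-66, 5]
BINARY_OP // → -66 // 5 = -14. Stack: [-14]
STORE_FAST q → q=-14. Stack: []
LOAD_FAST_LOAD_FAST m,q → push 272,-14. Stack: [272, -14]
BINARY_OP - → 272 - -14 = 286. Stack: [286]
STORE_FAST q → q=286. Stack: []
LOAD_FAST_LOAD_FAST q,a → push 286,-6. Stack: [286, -6]
BINARY_OP - → 286 - -6 = 292. Stack: [292]
STORE_FAST q → q=292. Stack: []
LOAD_FAST i → push 0. Stack: [0]
LOAD_CONST → push 1. Stack: [0, 1]
BINARY_OP + → 0 + 1 = 1. Stack: [1]
STORE_FAST i → i=1. Stack: []
LOAD_FAST i → push 1. Stack: [1]
LOAD_CONST → push 2. Stack: [1, 2]
COMPARE_OP bool(<) → 1 vs 2 = True. Stack: [True]
POP_JUMP_IF_FALSE → pop True; no jump. Stack: []
LOAD_FAST q → push 292. Stack: [292]
LOAD_CONST → push 5. Stack: [292, 5]
BINARY_OP // → 292 // 5 = 58. Stack: [58]
STORE_FAST q → q=58. Stack: []
LOAD_FAST_LOAD_FAST m,q → push 272,58. Stack: [272, 58]
BINARY_OP - → 272 - 58 = 214. Stack: [214]
STORE_FAST q → q=214. Stack: []
LOAD_FAST_LOAD_FAST q,a → push 214,-6. Stack: [214, -6]
BINARY_OP - → 214 - -6 = 220. Stack: [220]
STORE_FAST q → q=220. Stack: []
LOAD_FAST i → push 1. Stack: [1]
LOAD_CONST → push 1. Stack: [1, 1]
BINARY_OP + → 1 + 1 = 2. Stack: [2]
STORE_FAST i → i=2. Stack: []
LOAD_FAST i → push 2. Stack: [2]
LOAD_CONST → push 2. Stack: [2, 2]
COMPARE_OP bool(<) → 2 vs 2 = False. Stack: [False]
POP_JUMP_IF_FALSE → pop False; jump. Stack: []
LOAD_FAST q → push 220. Stack: [220]
RETURN_VALUE → return 220.

220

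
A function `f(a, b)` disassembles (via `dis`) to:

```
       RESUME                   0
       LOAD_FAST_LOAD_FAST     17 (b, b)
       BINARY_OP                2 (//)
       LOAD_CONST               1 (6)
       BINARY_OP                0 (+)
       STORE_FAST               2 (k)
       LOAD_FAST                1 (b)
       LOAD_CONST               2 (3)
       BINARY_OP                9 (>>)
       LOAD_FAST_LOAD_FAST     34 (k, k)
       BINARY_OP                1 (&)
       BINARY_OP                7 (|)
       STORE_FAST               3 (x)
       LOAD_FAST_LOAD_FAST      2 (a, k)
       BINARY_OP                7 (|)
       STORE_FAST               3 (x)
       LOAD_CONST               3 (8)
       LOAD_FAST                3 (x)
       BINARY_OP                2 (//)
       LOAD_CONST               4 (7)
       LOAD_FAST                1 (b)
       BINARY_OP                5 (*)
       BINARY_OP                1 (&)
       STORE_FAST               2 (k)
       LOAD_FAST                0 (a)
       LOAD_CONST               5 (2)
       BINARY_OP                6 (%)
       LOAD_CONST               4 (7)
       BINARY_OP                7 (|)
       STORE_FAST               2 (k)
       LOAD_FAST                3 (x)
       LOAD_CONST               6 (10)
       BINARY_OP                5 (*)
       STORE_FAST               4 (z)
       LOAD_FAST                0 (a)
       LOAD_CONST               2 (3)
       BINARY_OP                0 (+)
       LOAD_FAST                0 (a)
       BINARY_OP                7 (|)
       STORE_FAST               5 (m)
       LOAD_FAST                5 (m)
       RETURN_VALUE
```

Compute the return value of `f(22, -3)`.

31

LOAD_FAST_LOAD_FAST b,b → push -3,-3. Stack: [-3, -3]
BINARY_OP // → -3 // -3 = 1. Stack: [1]
LOAD_CONST → push 6. Stack: [1, 6]
BINARY_OP + → 1 + 6 = 7. Stack: [7]
STORE_FAST k → k=7. Stack: []
LOAD_FAST b → push -3. Stack: [-3]
LOAD_CONST → push 3. Stack: [-3, 3]
BINARY_OP >> → -3 >> 3 = -1. Stack: [-1]
LOAD_FAST_LOAD_FAST k,k → push 7,7. Stack: [-1, 7, 7]
BINARY_OP & → 7 & 7 = 7. Stack: [-1, 7]
BINARY_OP | → -1 | 7 = -1. Stack: [-1]
STORE_FAST x → x=-1. Stack: []
LOAD_FAST_LOAD_FAST a,k → push 22,7. Stack: [22, 7]
BINARY_OP | → 22 | 7 = 23. Stack: [23]
STORE_FAST x → x=23. Stack: []
LOAD_CONST → push 8. Stack: [8]
LOAD_FAST x → push 23. Stack: [8, 23]
BINARY_OP // → 8 // 23 = 0. Stack: [0]
LOAD_CONST → push 7. Stack: [0, 7]
LOAD_FAST b → push -3. Stack: [0, 7, -3]
BINARY_OP * → 7 * -3 = -21. Stack: [0, -21]
BINARY_OP & → 0 & -21 = 0. Stack: [0]
STORE_FAST k → k=0. Stack: []
LOAD_FAST a → push 22. Stack: [22]
LOAD_CONST → push 2. Stack: [22, 2]
BINARY_OP % → 22 % 2 = 0. Stack: [0]
LOAD_CONST → push 7. Stack: [0, 7]
BINARY_OP | → 0 | 7 = 7. Stack: [7]
STORE_FAST k → k=7. Stack: []
LOAD_FAST x → push 23. Stack: [23]
LOAD_CONST → push 10. Stack: [23, 10]
BINARY_OP * → 23 * 10 = 230. Stack: [230]
STORE_FAST z → z=230. Stack: []
LOAD_FAST a → push 22. Stack: [22]
LOAD_CONST → push 3. Stack: [22, 3]
BINARY_OP + → 22 + 3 = 25. Stack: [25]
LOAD_FAST a → push 22. Stack: [25, 22]
BINARY_OP | → 25 | 22 = 31. Stack: [31]
STORE_FAST m → m=31. Stack: []
LOAD_FAST m → push 31. Stack: [31]
RETURN_VALUE → return 31.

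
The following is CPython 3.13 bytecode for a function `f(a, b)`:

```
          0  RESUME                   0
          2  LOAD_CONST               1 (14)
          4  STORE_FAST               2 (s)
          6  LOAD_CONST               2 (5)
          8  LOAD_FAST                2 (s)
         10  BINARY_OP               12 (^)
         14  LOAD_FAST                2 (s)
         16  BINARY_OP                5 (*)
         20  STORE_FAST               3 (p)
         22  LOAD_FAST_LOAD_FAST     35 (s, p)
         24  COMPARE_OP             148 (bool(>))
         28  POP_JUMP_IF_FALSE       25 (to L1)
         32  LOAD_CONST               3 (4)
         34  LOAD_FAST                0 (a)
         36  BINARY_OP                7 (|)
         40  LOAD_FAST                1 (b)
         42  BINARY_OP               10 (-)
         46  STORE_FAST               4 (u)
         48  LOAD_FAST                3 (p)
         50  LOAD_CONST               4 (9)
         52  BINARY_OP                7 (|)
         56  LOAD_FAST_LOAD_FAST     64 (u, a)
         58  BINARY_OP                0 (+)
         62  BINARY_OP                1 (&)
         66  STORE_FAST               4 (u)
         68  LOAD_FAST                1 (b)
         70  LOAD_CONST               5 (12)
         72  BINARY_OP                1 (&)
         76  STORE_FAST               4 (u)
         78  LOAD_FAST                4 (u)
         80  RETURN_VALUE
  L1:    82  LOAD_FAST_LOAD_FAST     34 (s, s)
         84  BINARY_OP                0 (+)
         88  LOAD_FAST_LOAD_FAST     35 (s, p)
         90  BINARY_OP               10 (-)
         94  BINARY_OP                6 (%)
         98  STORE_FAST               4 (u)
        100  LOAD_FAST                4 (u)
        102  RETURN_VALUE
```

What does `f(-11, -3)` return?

LOAD_CONST → push 14. Stack: [14]
STORE_FAST s → s=14. Stack: []
LOAD_CONST → push 5. Stack: [5]
LOAD_FAST s → push 14. Stack: [5, 14]
BINARY_OP ^ → 5 ^ 14 = 11. Stack: [11]
LOAD_FAST s → push 14. Stack: [11, 14]
BINARY_OP * → 11 * 14 = 154. Stack: [154]
STORE_FAST p → p=154. Stack: []
LOAD_FAST_LOAD_FAST s,p → push 14,154. Stack: [14, 154]
COMPARE_OP bool(>) → 14 vs 154 = False. Stack: [False]
POP_JUMP_IF_FALSE → pop False; jump. Stack: []
LOAD_FAST_LOAD_FAST s,s → push 14,14. Stack: [14, 14]
BINARY_OP + → 14 + 14 = 28. Stack: [28]
LOAD_FAST_LOAD_FAST s,p → push 14,154. Stack: [28, 14, 154]
BINARY_OP - → 14 - 154 = -140. Stack: [28, -140]
BINARY_OP % → 28 % -140 = -112. Stack: [-112]
STORE_FAST u → u=-112. Stack: []
LOAD_FAST u → push -112. Stack: [-112]
RETURN_VALUE → return -112.

-112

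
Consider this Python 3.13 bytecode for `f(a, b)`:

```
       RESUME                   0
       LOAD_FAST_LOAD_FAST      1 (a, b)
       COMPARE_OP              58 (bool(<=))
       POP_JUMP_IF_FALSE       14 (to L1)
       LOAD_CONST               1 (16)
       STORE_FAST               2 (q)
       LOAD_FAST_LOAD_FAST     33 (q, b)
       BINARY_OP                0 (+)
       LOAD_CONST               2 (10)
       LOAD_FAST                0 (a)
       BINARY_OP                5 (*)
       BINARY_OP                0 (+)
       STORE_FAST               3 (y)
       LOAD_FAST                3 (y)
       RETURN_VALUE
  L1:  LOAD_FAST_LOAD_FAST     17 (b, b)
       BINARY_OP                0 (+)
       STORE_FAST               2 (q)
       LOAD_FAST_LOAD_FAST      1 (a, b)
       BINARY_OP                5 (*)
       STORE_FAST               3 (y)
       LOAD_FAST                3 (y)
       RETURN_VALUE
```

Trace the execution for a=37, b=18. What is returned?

666

LOAD_FAST_LOAD_FAST a,b → push 37,18. Stack: [37, 18]
COMPARE_OP bool(<=) → 37 vs 18 = False. Stack: [False]
POP_JUMP_IF_FALSE → pop False; jump. Stack: []
LOAD_FAST_LOAD_FAST b,b → push 18,18. Stack: [18, 18]
BINARY_OP + → 18 + 18 = 36. Stack: [36]
STORE_FAST q → q=36. Stack: []
LOAD_FAST_LOAD_FAST a,b → push 37,18. Stack: [37, 18]
BINARY_OP * → 37 * 18 = 666. Stack: [666]
STORE_FAST y → y=666. Stack: []
LOAD_FAST y → push 666. Stack: [666]
RETURN_VALUE → return 666.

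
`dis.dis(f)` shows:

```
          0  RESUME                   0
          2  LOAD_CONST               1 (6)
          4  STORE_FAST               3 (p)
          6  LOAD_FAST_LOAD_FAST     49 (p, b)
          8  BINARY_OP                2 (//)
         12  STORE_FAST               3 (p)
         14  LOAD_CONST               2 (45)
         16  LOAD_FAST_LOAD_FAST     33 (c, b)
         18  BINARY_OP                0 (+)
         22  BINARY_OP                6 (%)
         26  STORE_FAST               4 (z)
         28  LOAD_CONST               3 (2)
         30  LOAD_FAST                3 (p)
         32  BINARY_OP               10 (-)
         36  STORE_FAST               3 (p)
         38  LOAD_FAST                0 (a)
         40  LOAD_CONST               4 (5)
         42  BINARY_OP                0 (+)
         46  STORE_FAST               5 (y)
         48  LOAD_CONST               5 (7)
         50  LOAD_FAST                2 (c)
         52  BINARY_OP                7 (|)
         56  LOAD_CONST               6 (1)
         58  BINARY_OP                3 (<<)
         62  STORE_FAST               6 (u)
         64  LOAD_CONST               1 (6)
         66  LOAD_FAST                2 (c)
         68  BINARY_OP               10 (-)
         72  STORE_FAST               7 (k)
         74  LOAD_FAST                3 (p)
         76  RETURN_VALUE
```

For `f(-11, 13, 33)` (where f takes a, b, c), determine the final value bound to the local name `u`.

LOAD_CONST → push 6. Stack: [6]
STORE_FAST p → p=6. Stack: []
LOAD_FAST_LOAD_FAST p,b → push 6,13. Stack: [6, 13]
BINARY_OP // → 6 // 13 = 0. Stack: [0]
STORE_FAST p → p=0. Stack: []
LOAD_CONST → push 45. Stack: [45]
LOAD_FAST_LOAD_FAST c,b → push 33,13. Stack: [45, 33, 13]
BINARY_OP + → 33 + 13 = 46. Stack: [45, 46]
BINARY_OP % → 45 % 46 = 45. Stack: [45]
STORE_FAST z → z=45. Stack: []
LOAD_CONST → push 2. Stack: [2]
LOAD_FAST p → push 0. Stack: [2, 0]
BINARY_OP - → 2 - 0 = 2. Stack: [2]
STORE_FAST p → p=2. Stack: []
LOAD_FAST a → push -11. Stack: [-11]
LOAD_CONST → push 5. Stack: [-11, 5]
BINARY_OP + → -11 + 5 = -6. Stack: [-6]
STORE_FAST y → y=-6. Stack: []
LOAD_CONST → push 7. Stack: [7]
LOAD_FAST c → push 33. Stack: [7, 33]
BINARY_OP | → 7 | 33 = 39. Stack: [39]
LOAD_CONST → push 1. Stack: [39, 1]
BINARY_OP << → 39 << 1 = 78. Stack: [78]
STORE_FAST u → u=78. Stack: []
LOAD_CONST → push 6. Stack: [6]
LOAD_FAST c → push 33. Stack: [6, 33]
BINARY_OP - → 6 - 33 = -27. Stack: [-27]
STORE_FAST k → k=-27. Stack: []
LOAD_FAST p → push 2. Stack: [2]
RETURN_VALUE → return 2.

78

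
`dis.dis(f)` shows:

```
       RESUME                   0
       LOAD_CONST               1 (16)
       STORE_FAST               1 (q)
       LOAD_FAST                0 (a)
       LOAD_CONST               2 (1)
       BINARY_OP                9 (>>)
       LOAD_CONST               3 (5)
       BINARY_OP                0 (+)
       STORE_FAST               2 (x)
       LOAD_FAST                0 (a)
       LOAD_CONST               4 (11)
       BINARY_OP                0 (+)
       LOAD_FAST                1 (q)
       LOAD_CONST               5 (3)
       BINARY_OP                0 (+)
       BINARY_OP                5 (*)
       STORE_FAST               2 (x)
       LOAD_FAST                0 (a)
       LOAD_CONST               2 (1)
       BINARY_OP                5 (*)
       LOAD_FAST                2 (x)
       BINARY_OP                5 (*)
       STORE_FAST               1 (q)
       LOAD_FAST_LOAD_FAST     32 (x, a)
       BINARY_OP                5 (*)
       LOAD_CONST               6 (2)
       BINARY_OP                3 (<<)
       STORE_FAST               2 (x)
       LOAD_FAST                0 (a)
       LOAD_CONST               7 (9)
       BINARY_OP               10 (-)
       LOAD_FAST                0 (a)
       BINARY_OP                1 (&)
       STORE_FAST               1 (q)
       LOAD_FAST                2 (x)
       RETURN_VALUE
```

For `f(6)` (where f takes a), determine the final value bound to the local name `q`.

LOAD_CONST → push 16. Stack: [16]
STORE_FAST q → q=16. Stack: []
LOAD_FAST a → push 6. Stack: [6]
LOAD_CONST → push 1. Stack: [6, 1]
BINARY_OP >> → 6 >> 1 = 3. Stack: [3]
LOAD_CONST → push 5. Stack: [3, 5]
BINARY_OP + → 3 + 5 = 8. Stack: [8]
STORE_FAST x → x=8. Stack: []
LOAD_FAST a → push 6. Stack: [6]
LOAD_CONST → push 11. Stack: [6, 11]
BINARY_OP + → 6 + 11 = 17. Stack: [17]
LOAD_FAST q → push 16. Stack: [17, 16]
LOAD_CONST → push 3. Stack: [17, 16, 3]
BINARY_OP + → 16 + 3 = 19. Stack: [17, 19]
BINARY_OP * → 17 * 19 = 323. Stack: [323]
STORE_FAST x → x=323. Stack: []
LOAD_FAST a → push 6. Stack: [6]
LOAD_CONST → push 1. Stack: [6, 1]
BINARY_OP * → 6 * 1 = 6. Stack: [6]
LOAD_FAST x → push 323. Stack: [6, 323]
BINARY_OP * → 6 * 323 = 1938. Stack: [1938]
STORE_FAST q → q=1938. Stack: []
LOAD_FAST_LOAD_FAST x,a → push 323,6. Stack: [323, 6]
BINARY_OP * → 323 * 6 = 1938. Stack: [1938]
LOAD_CONST → push 2. Stack: [1938, 2]
BINARY_OP << → 1938 << 2 = 7752. Stack: [7752]
STORE_FAST x → x=7752. Stack: []
LOAD_FAST a → push 6. Stack: [6]
LOAD_CONST → push 9. Stack: [6, 9]
BINARY_OP - → 6 - 9 = -3. Stack: [-3]
LOAD_FAST a → push 6. Stack: [-3, 6]
BINARY_OP & → -3 & 6 = 4. Stack: [4]
STORE_FAST q → q=4. Stack: []
LOAD_FAST x → push 7752. Stack: [7752]
RETURN_VALUE → return 7752.

4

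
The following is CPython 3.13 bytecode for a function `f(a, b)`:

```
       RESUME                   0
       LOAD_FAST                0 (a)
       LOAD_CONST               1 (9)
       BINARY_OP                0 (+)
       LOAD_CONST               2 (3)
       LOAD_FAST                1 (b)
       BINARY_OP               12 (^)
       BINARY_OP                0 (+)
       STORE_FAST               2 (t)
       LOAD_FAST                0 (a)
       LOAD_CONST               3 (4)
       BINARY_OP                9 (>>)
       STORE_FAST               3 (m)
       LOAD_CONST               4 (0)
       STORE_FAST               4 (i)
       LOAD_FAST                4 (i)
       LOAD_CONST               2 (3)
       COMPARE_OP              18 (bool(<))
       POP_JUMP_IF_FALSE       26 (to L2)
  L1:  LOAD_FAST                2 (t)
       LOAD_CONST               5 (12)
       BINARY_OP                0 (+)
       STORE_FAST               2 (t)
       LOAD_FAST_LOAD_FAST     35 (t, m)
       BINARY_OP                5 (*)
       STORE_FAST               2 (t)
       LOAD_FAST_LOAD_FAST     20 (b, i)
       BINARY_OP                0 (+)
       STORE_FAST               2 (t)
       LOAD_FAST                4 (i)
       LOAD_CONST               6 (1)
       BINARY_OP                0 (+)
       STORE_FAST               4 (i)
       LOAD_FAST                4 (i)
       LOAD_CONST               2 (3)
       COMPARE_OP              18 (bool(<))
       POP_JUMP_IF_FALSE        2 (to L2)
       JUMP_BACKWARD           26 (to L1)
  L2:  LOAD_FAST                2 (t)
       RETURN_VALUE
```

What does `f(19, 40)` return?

42

LOAD_FAST a → push 19
LOAD_CONST → push 9
BINARY_OP + → 19 + 9 = 28
LOAD_CONST → push 3
LOAD_FAST b → push 40
BINARY_OP ^ → 3 ^ 40 = 43
BINARY_OP + → 28 + 43 = 71
STORE_FAST t → t=71
LOAD_FAST a → push 19
LOAD_CONST → push 4
BINARY_OP >> → 19 >> 4 = 1
STORE_FAST m → m=1
LOAD_CONST → push 0
STORE_FAST i → i=0
LOAD_FAST i → push 0
LOAD_CONST → push 3
COMPARE_OP bool(<) → 0 vs 3 = True
POP_JUMP_IF_FALSE → pop True; no jump
LOAD_FAST t → push 71
LOAD_CONST → push 12
BINARY_OP + → 71 + 12 = 83
STORE_FAST t → t=83
LOAD_FAST_LOAD_FAST t,m → push 83,1
BINARY_OP * → 83 * 1 = 83
STORE_FAST t → t=83
LOAD_FAST_LOAD_FAST b,i → push 40,0
BINARY_OP + → 40 + 0 = 40
STORE_FAST t → t=40
LOAD_FAST i → push 0
LOAD_CONST → push 1
BINARY_OP + → 0 + 1 = 1
STORE_FAST i → i=1
LOAD_FAST i → push 1
LOAD_CONST → push 3
COMPARE_OP bool(<) → 1 vs 3 = True
POP_JUMP_IF_FALSE → pop True; no jump
LOAD_FAST t → push 40
LOAD_CONST → push 12
BINARY_OP + → 40 + 12 = 52
STORE_FAST t → t=52
LOAD_FAST_LOAD_FAST t,m → push 52,1
BINARY_OP * → 52 * 1 = 52
STORE_FAST t → t=52
LOAD_FAST_LOAD_FAST b,i → push 40,1
BINARY_OP + → 40 + 1 = 41
STORE_FAST t → t=41
LOAD_FAST i → push 1
LOAD_CONST → push 1
BINARY_OP + → 1 + 1 = 2
STORE_FAST i → i=2
LOAD_FAST i → push 2
LOAD_CONST → push 3
COMPARE_OP bool(<) → 2 vs 3 = True
POP_JUMP_IF_FALSE → pop True; no jump
LOAD_FAST t → push 41
LOAD_CONST → push 12
BINARY_OP + → 41 + 12 = 53
STORE_FAST t → t=53
LOAD_FAST_LOAD_FAST t,m → push 53,1
BINARY_OP * → 53 * 1 = 53
STORE_FAST t → t=53
LOAD_FAST_LOAD_FAST b,i → push 40,2
BINARY_OP + → 40 + 2 = 42
STORE_FAST t → t=42
LOAD_FAST i → push 2
LOAD_CONST → push 1
BINARY_OP + → 2 + 1 = 3
STORE_FAST i → i=3
LOAD_FAST i → push 3
LOAD_CONST → push 3
COMPARE_OP bool(<) → 3 vs 3 = False
POP_JUMP_IF_FALSE → pop False; jump
LOAD_FAST t → push 42
RETURN_VALUE → return 42.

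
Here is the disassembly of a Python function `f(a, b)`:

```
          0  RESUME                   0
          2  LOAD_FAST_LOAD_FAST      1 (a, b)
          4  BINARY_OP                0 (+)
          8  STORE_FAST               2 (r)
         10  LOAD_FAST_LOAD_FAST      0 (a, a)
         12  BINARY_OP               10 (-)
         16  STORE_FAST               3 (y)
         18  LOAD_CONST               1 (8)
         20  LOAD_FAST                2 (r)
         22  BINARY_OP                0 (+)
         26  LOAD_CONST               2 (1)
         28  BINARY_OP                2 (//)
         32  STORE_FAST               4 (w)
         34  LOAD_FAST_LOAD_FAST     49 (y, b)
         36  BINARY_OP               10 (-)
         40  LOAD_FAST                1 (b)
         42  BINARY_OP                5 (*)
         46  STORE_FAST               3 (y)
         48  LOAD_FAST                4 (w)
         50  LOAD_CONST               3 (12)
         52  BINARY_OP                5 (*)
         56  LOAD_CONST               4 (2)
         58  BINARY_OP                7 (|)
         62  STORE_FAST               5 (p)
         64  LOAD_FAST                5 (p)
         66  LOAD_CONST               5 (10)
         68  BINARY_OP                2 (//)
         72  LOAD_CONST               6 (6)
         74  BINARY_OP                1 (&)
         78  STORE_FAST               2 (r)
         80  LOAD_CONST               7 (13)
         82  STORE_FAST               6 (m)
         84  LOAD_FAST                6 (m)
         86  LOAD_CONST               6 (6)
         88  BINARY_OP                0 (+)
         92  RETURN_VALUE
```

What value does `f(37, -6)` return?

19

LOAD_FAST_LOAD_FAST a,b → push 37,-6. Stack: [37, -6]
BINARY_OP + → 37 + -6 = 31. Stack: [31]
STORE_FAST r → r=31. Stack: []
LOAD_FAST_LOAD_FAST a,a → push 37,37. Stack: [37, 37]
BINARY_OP - → 37 - 37 = 0. Stack: [0]
STORE_FAST y → y=0. Stack: []
LOAD_CONST → push 8. Stack: [8]
LOAD_FAST r → push 31. Stack: [8, 31]
BINARY_OP + → 8 + 31 = 39. Stack: [39]
LOAD_CONST → push 1. Stack: [39, 1]
BINARY_OP // → 39 // 1 = 39. Stack: [39]
STORE_FAST w → w=39. Stack: []
LOAD_FAST_LOAD_FAST y,b → push 0,-6. Stack: [0, -6]
BINARY_OP - → 0 - -6 = 6. Stack: [6]
LOAD_FAST b → push -6. Stack: [6, -6]
BINARY_OP * → 6 * -6 = -36. Stack: [-36]
STORE_FAST y → y=-36. Stack: []
LOAD_FAST w → push 39. Stack: [39]
LOAD_CONST → push 12. Stack: [39, 12]
BINARY_OP * → 39 * 12 = 468. Stack: [468]
LOAD_CONST → push 2. Stack: [468, 2]
BINARY_OP | → 468 | 2 = 470. Stack: [470]
STORE_FAST p → p=470. Stack: []
LOAD_FAST p → push 470. Stack: [470]
LOAD_CONST → push 10. Stack: [470, 10]
BINARY_OP // → 470 // 10 = 47. Stack: [47]
LOAD_CONST → push 6. Stack: [47, 6]
BINARY_OP & → 47 & 6 = 6. Stack: [6]
STORE_FAST r → r=6. Stack: []
LOAD_CONST → push 13. Stack: [13]
STORE_FAST m → m=13. Stack: []
LOAD_FAST m → push 13. Stack: [13]
LOAD_CONST → push 6. Stack: [13, 6]
BINARY_OP + → 13 + 6 = 19. Stack: [19]
RETURN_VALUE → return 19.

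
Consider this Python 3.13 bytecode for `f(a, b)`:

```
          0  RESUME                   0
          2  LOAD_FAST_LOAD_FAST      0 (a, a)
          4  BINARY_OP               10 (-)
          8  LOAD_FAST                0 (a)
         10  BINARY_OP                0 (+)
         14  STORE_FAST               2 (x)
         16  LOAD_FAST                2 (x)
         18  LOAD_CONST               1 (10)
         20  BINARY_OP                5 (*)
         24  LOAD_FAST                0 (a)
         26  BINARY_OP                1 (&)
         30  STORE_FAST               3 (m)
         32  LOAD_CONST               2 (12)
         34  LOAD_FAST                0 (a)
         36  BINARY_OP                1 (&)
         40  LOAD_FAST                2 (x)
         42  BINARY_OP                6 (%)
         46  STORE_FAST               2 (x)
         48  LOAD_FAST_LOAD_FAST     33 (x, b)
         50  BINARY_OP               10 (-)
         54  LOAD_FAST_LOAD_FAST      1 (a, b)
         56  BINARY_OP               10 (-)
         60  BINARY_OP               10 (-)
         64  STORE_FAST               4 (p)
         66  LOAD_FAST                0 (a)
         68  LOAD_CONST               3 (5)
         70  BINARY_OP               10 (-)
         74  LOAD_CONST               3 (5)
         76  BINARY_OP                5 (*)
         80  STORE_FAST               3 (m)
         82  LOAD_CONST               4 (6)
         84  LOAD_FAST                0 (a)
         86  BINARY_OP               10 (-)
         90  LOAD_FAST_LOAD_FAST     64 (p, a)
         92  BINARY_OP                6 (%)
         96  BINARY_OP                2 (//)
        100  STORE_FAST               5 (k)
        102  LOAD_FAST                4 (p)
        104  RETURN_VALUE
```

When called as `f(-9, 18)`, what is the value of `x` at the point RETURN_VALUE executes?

-5

LOAD_FAST_LOAD_FAST a,a → push -9,-9. Stack: [-9, -9]
BINARY_OP - → -9 - -9 = 0. Stack: [0]
LOAD_FAST a → push -9. Stack: [0, -9]
BINARY_OP + → 0 + -9 = -9. Stack: [-9]
STORE_FAST x → x=-9. Stack: []
LOAD_FAST x → push -9. Stack: [-9]
LOAD_CONST → push 10. Stack: [-9, 10]
BINARY_OP * → -9 * 10 = -90. Stack: [-90]
LOAD_FAST a → push -9. Stack: [-90, -9]
BINARY_OP & → -90 & -9 = -90. Stack: [-90]
STORE_FAST m → m=-90. Stack: []
LOAD_CONST → push 12. Stack: [12]
LOAD_FAST a → push -9. Stack: [12, -9]
BINARY_OP & → 12 & -9 = 4. Stack: [4]
LOAD_FAST x → push -9. Stack: [4, -9]
BINARY_OP % → 4 % -9 = -5. Stack: [-5]
STORE_FAST x → x=-5. Stack: []
LOAD_FAST_LOAD_FAST x,b → push -5,18. Stack: [-5, 18]
BINARY_OP - → -5 - 18 = -23. Stack: [-23]
LOAD_FAST_LOAD_FAST a,b → push -9,18. Stack: [-23, -9, 18]
BINARY_OP - → -9 - 18 = -27. Stack: [-23, -27]
BINARY_OP - → -23 - -27 = 4. Stack: [4]
STORE_FAST p → p=4. Stack: []
LOAD_FAST a → push -9. Stack: [-9]
LOAD_CONST → push 5. Stack: [-9, 5]
BINARY_OP - → -9 - 5 = -14. Stack: [-14]
LOAD_CONST → push 5. Stack: [-14, 5]
BINARY_OP * → -14 * 5 = -70. Stack: [-70]
STORE_FAST m → m=-70. Stack: []
LOAD_CONST → push 6. Stack: [6]
LOAD_FAST a → push -9. Stack: [6, -9]
BINARY_OP - → 6 - -9 = 15. Stack: [15]
LOAD_FAST_LOAD_FAST p,a → push 4,-9. Stack: [15, 4, -9]
BINARY_OP % → 4 % -9 = -5. Stack: [15, -5]
BINARY_OP // → 15 // -5 = -3. Stack: [-3]
STORE_FAST k → k=-3. Stack: []
LOAD_FAST p → push 4. Stack: [4]
RETURN_VALUE → return 4.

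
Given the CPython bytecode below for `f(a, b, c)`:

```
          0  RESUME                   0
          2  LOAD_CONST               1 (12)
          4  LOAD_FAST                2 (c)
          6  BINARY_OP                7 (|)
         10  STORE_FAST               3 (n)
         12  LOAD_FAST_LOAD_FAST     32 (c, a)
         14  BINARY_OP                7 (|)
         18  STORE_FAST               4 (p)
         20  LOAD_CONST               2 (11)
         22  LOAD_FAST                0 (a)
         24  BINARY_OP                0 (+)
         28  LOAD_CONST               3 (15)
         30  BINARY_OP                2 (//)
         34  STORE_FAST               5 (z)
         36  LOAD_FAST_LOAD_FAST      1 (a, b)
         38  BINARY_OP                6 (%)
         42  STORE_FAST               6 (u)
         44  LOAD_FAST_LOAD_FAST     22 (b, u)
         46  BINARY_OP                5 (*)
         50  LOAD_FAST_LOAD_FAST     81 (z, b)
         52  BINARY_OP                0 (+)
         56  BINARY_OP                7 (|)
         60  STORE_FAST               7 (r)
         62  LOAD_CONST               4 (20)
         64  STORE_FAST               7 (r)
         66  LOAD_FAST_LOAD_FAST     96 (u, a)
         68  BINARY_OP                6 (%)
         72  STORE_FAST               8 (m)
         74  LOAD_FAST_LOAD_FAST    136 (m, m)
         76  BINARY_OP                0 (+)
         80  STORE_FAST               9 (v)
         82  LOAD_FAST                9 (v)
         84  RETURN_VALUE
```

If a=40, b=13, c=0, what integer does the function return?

LOAD_CONST → push 12. Stack: [12]
LOAD_FAST c → push 0. Stack: [12, 0]
BINARY_OP | → 12 | 0 = 12. Stack: [12]
STORE_FAST n → n=12. Stack: []
LOAD_FAST_LOAD_FAST c,a → push 0,40. Stack: [0, 40]
BINARY_OP | → 0 | 40 = 40. Stack: [40]
STORE_FAST p → p=40. Stack: []
LOAD_CONST → push 11. Stack: [11]
LOAD_FAST a → push 40. Stack: [11, 40]
BINARY_OP + → 11 + 40 = 51. Stack: [51]
LOAD_CONST → push 15. Stack: [51, 15]
BINARY_OP // → 51 // 15 = 3. Stack: [3]
STORE_FAST z → z=3. Stack: []
LOAD_FAST_LOAD_FAST a,b → push 40,13. Stack: [40, 13]
BINARY_OP % → 40 % 13 = 1. Stack: [1]
STORE_FAST u → u=1. Stack: []
LOAD_FAST_LOAD_FAST b,u → push 13,1. Stack: [13, 1]
BINARY_OP * → 13 * 1 = 13. Stack: [13]
LOAD_FAST_LOAD_FAST z,b → push 3,13. Stack: [13, 3, 13]
BINARY_OP + → 3 + 13 = 16. Stack: [13, 16]
BINARY_OP | → 13 | 16 = 29. Stack: [29]
STORE_FAST r → r=29. Stack: []
LOAD_CONST → push 20. Stack: [20]
STORE_FAST r → r=20. Stack: []
LOAD_FAST_LOAD_FAST u,a → push 1,40. Stack: [1, 40]
BINARY_OP % → 1 % 40 = 1. Stack: [1]
STORE_FAST m → m=1. Stack: []
LOAD_FAST_LOAD_FAST m,m → push 1,1. Stack: [1, 1]
BINARY_OP + → 1 + 1 = 2. Stack: [2]
STORE_FAST v → v=2. Stack: []
LOAD_FAST v → push 2. Stack: [2]
RETURN_VALUE → return 2.

2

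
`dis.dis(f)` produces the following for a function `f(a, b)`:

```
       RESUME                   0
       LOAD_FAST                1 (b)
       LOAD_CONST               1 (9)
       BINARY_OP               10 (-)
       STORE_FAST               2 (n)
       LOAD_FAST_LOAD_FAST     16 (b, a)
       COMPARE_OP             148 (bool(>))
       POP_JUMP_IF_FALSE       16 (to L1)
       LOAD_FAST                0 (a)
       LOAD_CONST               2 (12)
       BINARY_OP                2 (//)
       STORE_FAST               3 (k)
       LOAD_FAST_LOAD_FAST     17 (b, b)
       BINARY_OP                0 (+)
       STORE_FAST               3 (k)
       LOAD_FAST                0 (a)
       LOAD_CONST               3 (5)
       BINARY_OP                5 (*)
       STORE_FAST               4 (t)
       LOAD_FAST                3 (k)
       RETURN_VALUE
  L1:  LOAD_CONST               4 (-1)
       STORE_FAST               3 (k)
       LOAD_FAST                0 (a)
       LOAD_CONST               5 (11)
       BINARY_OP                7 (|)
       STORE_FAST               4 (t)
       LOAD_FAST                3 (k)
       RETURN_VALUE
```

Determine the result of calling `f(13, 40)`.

80

LOAD_FAST b → push 40. Stack: [40]
LOAD_CONST → push 9. Stack: [40, 9]
BINARY_OP - → 40 - 9 = 31. Stack: [31]
STORE_FAST n → n=31. Stack: []
LOAD_FAST_LOAD_FAST b,a → push 40,13. Stack: [40, 13]
COMPARE_OP bool(>) → 40 vs 13 = True. Stack: [True]
POP_JUMP_IF_FALSE → pop True; no jump. Stack: []
LOAD_FAST a → push 13. Stack: [13]
LOAD_CONST → push 12. Stack: [13, 12]
BINARY_OP // → 13 // 12 = 1. Stack: [1]
STORE_FAST k → k=1. Stack: []
LOAD_FAST_LOAD_FAST b,b → push 40,40. Stack: [40, 40]
BINARY_OP + → 40 + 40 = 80. Stack: [80]
STORE_FAST k → k=80. Stack: []
LOAD_FAST a → push 13. Stack: [13]
LOAD_CONST → push 5. Stack: [13, 5]
BINARY_OP * → 13 * 5 = 65. Stack: [65]
STORE_FAST t → t=65. Stack: []
LOAD_FAST k → push 80. Stack: [80]
RETURN_VALUE → return 80.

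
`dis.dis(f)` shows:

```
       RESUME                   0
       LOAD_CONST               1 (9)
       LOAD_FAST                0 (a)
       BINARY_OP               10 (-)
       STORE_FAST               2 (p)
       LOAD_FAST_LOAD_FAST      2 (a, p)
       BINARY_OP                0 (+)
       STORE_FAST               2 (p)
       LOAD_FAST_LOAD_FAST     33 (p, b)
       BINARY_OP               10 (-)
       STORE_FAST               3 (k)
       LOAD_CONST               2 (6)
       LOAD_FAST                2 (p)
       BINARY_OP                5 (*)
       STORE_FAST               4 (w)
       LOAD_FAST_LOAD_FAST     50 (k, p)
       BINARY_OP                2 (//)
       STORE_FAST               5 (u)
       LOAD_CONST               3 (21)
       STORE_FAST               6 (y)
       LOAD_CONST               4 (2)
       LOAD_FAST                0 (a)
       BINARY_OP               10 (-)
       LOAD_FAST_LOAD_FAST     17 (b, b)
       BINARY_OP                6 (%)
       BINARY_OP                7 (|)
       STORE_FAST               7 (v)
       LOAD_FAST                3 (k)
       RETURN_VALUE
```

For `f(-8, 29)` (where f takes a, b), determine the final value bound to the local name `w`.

54

LOAD_CONST → push 9. Stack: [9]
LOAD_FAST a → push -8. Stack: [9, -8]
BINARY_OP - → 9 - -8 = 17. Stack: [17]
STORE_FAST p → p=17. Stack: []
LOAD_FAST_LOAD_FAST a,p → push -8,17. Stack: [-8, 17]
BINARY_OP + → -8 + 17 = 9. Stack: [9]
STORE_FAST p → p=9. Stack: []
LOAD_FAST_LOAD_FAST p,b → push 9,29. Stack: [9, 29]
BINARY_OP - → 9 - 29 = -20. Stack: [-20]
STORE_FAST k → k=-20. Stack: []
LOAD_CONST → push 6. Stack: [6]
LOAD_FAST p → push 9. Stack: [6, 9]
BINARY_OP * → 6 * 9 = 54. Stack: [54]
STORE_FAST w → w=54. Stack: []
LOAD_FAST_LOAD_FAST k,p → push -20,9. Stack: [-20, 9]
BINARY_OP // → -20 // 9 = -3. Stack: [-3]
STORE_FAST u → u=-3. Stack: []
LOAD_CONST → push 21. Stack: [21]
STORE_FAST y → y=21. Stack: []
LOAD_CONST → push 2. Stack: [2]
LOAD_FAST a → push -8. Stack: [2, -8]
BINARY_OP - → 2 - -8 = 10. Stack: [10]
LOAD_FAST_LOAD_FAST b,b → push 29,29. Stack: [10, 29, 29]
BINARY_OP % → 29 % 29 = 0. Stack: [10, 0]
BINARY_OP | → 10 | 0 = 10. Stack: [10]
STORE_FAST v → v=10. Stack: []
LOAD_FAST k → push -20. Stack: [-20]
RETURN_VALUE → return -20.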